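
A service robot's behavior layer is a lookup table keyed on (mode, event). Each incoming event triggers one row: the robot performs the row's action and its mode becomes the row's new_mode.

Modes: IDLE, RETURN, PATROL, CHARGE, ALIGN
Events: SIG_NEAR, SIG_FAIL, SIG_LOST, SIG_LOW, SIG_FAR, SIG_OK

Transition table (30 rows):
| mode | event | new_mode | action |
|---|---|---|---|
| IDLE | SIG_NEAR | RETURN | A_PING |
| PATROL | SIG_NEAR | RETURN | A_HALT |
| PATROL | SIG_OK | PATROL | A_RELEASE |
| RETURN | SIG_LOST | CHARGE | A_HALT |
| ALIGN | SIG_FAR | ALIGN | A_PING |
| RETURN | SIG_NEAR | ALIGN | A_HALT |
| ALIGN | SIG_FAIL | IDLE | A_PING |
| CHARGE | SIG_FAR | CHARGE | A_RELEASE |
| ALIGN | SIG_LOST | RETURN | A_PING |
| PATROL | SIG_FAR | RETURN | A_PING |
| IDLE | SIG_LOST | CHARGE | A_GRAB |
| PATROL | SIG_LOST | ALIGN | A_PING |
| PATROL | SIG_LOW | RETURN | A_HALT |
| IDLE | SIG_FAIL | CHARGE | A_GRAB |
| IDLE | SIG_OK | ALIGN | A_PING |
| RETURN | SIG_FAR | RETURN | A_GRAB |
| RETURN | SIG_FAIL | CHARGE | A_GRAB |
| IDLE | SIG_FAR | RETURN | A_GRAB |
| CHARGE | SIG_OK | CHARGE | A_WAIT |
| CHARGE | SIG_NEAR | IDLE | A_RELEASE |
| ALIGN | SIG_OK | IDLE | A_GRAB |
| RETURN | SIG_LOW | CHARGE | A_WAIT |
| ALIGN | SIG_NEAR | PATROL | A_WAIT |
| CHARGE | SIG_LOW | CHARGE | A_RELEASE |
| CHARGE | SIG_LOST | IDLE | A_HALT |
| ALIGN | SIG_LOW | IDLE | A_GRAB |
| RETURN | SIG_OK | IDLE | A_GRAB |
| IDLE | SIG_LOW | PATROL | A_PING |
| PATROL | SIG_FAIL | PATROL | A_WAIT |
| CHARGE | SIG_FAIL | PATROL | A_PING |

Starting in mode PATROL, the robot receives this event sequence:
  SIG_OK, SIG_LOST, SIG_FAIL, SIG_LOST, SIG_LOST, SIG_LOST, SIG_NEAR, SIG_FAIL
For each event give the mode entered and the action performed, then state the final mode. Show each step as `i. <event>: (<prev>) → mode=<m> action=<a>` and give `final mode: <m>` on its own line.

1. SIG_OK: (PATROL) → mode=PATROL action=A_RELEASE
2. SIG_LOST: (PATROL) → mode=ALIGN action=A_PING
3. SIG_FAIL: (ALIGN) → mode=IDLE action=A_PING
4. SIG_LOST: (IDLE) → mode=CHARGE action=A_GRAB
5. SIG_LOST: (CHARGE) → mode=IDLE action=A_HALT
6. SIG_LOST: (IDLE) → mode=CHARGE action=A_GRAB
7. SIG_NEAR: (CHARGE) → mode=IDLE action=A_RELEASE
8. SIG_FAIL: (IDLE) → mode=CHARGE action=A_GRAB

final mode: CHARGE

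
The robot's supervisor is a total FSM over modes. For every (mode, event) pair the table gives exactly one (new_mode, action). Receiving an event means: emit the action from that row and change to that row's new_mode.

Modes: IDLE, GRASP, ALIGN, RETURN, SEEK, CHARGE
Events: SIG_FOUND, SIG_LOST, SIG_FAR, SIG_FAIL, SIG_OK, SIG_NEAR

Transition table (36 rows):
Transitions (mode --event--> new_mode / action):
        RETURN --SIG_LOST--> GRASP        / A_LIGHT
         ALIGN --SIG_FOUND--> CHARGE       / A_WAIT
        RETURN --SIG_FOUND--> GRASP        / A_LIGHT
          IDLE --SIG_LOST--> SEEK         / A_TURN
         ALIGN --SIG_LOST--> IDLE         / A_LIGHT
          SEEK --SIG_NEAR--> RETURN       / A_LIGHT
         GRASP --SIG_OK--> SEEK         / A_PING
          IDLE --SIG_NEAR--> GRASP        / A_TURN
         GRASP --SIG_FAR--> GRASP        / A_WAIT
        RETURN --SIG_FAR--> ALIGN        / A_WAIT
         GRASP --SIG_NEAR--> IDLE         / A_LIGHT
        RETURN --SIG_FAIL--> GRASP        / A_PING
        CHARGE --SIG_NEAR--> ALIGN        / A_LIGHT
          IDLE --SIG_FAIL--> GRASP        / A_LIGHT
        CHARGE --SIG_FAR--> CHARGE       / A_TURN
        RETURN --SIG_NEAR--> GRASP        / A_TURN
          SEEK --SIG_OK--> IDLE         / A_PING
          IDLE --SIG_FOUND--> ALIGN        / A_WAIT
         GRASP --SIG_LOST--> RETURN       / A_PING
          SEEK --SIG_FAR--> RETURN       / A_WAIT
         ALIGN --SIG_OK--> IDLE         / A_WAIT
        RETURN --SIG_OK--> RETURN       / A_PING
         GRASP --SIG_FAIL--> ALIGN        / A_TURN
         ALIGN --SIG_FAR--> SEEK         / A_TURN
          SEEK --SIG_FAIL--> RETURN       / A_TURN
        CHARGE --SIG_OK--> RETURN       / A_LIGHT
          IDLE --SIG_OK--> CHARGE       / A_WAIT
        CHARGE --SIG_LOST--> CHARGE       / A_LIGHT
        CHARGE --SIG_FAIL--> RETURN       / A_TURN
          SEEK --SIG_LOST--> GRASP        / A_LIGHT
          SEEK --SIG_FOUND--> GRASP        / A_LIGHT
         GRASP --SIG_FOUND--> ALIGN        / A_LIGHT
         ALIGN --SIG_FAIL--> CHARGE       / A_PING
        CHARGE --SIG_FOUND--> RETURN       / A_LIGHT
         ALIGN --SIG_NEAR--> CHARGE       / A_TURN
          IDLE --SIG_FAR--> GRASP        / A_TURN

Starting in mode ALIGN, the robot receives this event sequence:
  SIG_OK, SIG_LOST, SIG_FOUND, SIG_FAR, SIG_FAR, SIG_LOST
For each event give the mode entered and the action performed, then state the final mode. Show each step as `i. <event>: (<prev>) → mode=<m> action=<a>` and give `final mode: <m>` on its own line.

final mode: RETURN

1. SIG_OK: (ALIGN) → mode=IDLE action=A_WAIT
2. SIG_LOST: (IDLE) → mode=SEEK action=A_TURN
3. SIG_FOUND: (SEEK) → mode=GRASP action=A_LIGHT
4. SIG_FAR: (GRASP) → mode=GRASP action=A_WAIT
5. SIG_FAR: (GRASP) → mode=GRASP action=A_WAIT
6. SIG_LOST: (GRASP) → mode=RETURN action=A_PING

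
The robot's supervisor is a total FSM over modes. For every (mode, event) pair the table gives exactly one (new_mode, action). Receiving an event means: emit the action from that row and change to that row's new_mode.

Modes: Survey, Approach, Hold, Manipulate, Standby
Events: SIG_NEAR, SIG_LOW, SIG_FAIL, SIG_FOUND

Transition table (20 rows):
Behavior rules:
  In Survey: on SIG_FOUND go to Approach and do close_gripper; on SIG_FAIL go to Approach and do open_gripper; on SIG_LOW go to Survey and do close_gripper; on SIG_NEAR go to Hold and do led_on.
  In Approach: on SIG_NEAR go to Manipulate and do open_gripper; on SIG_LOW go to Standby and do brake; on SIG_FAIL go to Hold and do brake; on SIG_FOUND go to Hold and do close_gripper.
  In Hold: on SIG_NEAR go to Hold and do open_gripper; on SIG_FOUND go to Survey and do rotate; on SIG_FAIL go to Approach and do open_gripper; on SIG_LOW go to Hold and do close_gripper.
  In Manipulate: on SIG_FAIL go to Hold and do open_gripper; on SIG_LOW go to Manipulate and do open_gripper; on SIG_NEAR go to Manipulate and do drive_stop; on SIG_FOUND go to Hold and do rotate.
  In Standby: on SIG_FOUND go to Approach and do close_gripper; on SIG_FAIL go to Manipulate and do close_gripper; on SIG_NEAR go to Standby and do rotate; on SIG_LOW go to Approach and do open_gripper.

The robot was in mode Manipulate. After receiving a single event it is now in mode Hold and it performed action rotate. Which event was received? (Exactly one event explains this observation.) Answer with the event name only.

SIG_FOUND

try SIG_NEAR: (Manipulate, SIG_NEAR) → (Manipulate, drive_stop)
try SIG_LOW: (Manipulate, SIG_LOW) → (Manipulate, open_gripper)
try SIG_FAIL: (Manipulate, SIG_FAIL) → (Hold, open_gripper)
try SIG_FOUND: (Manipulate, SIG_FOUND) → (Hold, rotate)  ← matches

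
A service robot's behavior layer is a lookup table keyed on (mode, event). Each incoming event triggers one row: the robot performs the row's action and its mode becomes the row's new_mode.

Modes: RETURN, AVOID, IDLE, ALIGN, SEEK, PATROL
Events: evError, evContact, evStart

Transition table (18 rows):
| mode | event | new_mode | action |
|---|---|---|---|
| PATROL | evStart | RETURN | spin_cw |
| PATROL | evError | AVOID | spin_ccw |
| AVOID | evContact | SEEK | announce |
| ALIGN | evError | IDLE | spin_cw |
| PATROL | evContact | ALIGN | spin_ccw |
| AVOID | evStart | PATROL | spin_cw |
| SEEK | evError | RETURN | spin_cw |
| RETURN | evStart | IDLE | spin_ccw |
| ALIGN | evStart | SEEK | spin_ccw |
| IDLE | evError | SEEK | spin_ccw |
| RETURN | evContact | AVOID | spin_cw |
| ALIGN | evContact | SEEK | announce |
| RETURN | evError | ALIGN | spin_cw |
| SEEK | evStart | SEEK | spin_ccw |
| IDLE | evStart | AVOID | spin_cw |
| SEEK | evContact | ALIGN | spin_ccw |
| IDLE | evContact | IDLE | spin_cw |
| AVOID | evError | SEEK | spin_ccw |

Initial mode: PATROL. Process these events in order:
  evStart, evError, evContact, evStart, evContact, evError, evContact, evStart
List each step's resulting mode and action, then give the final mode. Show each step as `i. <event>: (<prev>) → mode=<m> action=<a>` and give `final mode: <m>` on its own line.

1. evStart: (PATROL) → mode=RETURN action=spin_cw
2. evError: (RETURN) → mode=ALIGN action=spin_cw
3. evContact: (ALIGN) → mode=SEEK action=announce
4. evStart: (SEEK) → mode=SEEK action=spin_ccw
5. evContact: (SEEK) → mode=ALIGN action=spin_ccw
6. evError: (ALIGN) → mode=IDLE action=spin_cw
7. evContact: (IDLE) → mode=IDLE action=spin_cw
8. evStart: (IDLE) → mode=AVOID action=spin_cw

final mode: AVOID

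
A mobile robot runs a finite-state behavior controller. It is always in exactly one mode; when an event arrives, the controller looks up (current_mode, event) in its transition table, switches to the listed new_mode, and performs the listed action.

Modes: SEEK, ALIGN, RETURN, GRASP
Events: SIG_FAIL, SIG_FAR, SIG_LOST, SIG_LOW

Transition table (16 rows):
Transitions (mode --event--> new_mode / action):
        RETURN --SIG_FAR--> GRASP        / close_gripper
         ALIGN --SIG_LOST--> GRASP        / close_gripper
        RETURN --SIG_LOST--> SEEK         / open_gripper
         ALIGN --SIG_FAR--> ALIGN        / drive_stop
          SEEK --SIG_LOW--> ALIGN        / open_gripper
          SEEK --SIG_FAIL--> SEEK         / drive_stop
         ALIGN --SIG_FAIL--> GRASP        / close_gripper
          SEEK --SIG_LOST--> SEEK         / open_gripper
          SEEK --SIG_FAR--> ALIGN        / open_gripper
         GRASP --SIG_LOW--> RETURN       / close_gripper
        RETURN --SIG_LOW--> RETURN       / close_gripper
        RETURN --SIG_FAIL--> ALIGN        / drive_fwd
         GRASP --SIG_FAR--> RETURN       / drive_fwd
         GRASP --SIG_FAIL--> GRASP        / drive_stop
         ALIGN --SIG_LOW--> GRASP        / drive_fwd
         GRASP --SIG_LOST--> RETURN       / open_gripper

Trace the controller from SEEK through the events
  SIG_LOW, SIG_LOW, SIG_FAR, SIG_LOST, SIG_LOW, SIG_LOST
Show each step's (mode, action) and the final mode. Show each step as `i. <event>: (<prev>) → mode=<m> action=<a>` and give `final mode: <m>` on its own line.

final mode: GRASP

1. SIG_LOW: (SEEK) → mode=ALIGN action=open_gripper
2. SIG_LOW: (ALIGN) → mode=GRASP action=drive_fwd
3. SIG_FAR: (GRASP) → mode=RETURN action=drive_fwd
4. SIG_LOST: (RETURN) → mode=SEEK action=open_gripper
5. SIG_LOW: (SEEK) → mode=ALIGN action=open_gripper
6. SIG_LOST: (ALIGN) → mode=GRASP action=close_gripper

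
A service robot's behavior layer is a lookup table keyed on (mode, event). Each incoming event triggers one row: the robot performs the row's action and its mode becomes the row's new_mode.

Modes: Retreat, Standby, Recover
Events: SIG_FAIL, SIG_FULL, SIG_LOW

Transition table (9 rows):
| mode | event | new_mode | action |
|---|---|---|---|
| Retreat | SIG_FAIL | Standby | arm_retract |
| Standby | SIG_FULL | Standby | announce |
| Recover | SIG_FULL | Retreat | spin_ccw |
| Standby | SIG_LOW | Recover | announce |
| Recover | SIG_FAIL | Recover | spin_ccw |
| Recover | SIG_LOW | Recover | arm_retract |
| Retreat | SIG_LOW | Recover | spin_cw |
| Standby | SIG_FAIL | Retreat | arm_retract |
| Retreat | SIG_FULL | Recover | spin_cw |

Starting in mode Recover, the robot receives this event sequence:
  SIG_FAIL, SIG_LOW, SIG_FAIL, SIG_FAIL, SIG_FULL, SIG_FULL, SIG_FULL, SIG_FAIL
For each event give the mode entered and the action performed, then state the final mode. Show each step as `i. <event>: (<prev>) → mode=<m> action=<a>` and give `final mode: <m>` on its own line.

final mode: Standby

1. SIG_FAIL: (Recover) → mode=Recover action=spin_ccw
2. SIG_LOW: (Recover) → mode=Recover action=arm_retract
3. SIG_FAIL: (Recover) → mode=Recover action=spin_ccw
4. SIG_FAIL: (Recover) → mode=Recover action=spin_ccw
5. SIG_FULL: (Recover) → mode=Retreat action=spin_ccw
6. SIG_FULL: (Retreat) → mode=Recover action=spin_cw
7. SIG_FULL: (Recover) → mode=Retreat action=spin_ccw
8. SIG_FAIL: (Retreat) → mode=Standby action=arm_retract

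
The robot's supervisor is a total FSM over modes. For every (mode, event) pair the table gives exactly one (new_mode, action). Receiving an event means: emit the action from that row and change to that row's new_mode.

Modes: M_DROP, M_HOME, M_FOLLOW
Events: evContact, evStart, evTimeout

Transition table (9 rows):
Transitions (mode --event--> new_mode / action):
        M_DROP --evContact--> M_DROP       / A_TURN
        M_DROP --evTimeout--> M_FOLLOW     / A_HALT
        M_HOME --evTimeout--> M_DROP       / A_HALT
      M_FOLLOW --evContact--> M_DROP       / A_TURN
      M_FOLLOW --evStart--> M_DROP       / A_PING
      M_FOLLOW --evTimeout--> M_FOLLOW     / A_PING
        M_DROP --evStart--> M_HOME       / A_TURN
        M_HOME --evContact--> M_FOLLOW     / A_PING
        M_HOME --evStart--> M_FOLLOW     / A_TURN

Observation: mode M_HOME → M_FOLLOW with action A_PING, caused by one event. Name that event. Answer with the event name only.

try evContact: (M_HOME, evContact) → (M_FOLLOW, A_PING)  ← matches
try evStart: (M_HOME, evStart) → (M_FOLLOW, A_TURN)
try evTimeout: (M_HOME, evTimeout) → (M_DROP, A_HALT)

evContact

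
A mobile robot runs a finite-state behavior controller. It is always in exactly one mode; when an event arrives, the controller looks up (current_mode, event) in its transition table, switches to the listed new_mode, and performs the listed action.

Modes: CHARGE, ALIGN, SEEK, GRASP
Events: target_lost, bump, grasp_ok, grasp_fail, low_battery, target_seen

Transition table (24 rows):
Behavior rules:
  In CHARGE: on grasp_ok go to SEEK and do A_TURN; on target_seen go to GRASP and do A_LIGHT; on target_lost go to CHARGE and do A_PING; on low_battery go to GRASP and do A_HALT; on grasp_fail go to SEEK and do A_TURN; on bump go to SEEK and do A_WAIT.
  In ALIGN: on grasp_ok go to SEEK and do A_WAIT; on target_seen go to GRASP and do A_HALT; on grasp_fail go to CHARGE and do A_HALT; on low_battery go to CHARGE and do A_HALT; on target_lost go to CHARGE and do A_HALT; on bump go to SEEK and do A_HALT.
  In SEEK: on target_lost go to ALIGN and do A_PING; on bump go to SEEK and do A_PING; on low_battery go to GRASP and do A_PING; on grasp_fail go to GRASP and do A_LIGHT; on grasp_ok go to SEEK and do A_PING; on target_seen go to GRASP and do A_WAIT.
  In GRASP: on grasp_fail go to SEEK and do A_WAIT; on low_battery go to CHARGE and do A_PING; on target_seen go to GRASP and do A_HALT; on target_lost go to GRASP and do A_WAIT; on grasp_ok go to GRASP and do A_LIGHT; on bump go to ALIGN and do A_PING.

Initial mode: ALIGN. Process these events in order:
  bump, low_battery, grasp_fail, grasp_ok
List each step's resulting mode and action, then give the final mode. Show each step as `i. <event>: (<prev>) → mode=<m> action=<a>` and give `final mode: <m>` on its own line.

final mode: SEEK

1. bump: (ALIGN) → mode=SEEK action=A_HALT
2. low_battery: (SEEK) → mode=GRASP action=A_PING
3. grasp_fail: (GRASP) → mode=SEEK action=A_WAIT
4. grasp_ok: (SEEK) → mode=SEEK action=A_PING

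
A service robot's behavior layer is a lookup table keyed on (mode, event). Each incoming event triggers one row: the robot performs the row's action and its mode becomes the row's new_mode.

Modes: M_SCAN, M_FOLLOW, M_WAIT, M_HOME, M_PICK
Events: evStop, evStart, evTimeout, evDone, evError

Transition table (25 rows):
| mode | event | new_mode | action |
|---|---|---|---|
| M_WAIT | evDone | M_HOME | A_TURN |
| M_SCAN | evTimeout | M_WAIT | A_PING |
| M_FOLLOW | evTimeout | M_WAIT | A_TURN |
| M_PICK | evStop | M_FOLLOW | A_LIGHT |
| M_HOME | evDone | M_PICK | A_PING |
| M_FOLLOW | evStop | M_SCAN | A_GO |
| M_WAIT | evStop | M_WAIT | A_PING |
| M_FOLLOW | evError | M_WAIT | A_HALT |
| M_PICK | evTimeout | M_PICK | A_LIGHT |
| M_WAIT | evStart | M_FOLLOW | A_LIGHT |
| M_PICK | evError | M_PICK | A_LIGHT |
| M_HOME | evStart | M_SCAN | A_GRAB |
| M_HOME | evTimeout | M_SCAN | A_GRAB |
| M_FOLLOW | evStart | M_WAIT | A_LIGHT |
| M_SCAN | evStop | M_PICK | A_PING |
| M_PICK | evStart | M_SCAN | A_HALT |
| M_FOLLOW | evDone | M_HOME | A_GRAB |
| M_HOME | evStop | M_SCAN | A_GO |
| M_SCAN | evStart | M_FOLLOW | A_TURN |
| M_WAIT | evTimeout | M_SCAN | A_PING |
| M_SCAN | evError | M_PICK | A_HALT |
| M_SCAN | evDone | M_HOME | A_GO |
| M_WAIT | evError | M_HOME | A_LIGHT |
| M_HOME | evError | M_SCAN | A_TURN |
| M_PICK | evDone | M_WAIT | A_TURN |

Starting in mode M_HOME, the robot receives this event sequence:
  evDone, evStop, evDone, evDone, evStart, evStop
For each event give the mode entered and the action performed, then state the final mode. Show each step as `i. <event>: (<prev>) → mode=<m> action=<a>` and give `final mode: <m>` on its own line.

final mode: M_PICK

1. evDone: (M_HOME) → mode=M_PICK action=A_PING
2. evStop: (M_PICK) → mode=M_FOLLOW action=A_LIGHT
3. evDone: (M_FOLLOW) → mode=M_HOME action=A_GRAB
4. evDone: (M_HOME) → mode=M_PICK action=A_PING
5. evStart: (M_PICK) → mode=M_SCAN action=A_HALT
6. evStop: (M_SCAN) → mode=M_PICK action=A_PING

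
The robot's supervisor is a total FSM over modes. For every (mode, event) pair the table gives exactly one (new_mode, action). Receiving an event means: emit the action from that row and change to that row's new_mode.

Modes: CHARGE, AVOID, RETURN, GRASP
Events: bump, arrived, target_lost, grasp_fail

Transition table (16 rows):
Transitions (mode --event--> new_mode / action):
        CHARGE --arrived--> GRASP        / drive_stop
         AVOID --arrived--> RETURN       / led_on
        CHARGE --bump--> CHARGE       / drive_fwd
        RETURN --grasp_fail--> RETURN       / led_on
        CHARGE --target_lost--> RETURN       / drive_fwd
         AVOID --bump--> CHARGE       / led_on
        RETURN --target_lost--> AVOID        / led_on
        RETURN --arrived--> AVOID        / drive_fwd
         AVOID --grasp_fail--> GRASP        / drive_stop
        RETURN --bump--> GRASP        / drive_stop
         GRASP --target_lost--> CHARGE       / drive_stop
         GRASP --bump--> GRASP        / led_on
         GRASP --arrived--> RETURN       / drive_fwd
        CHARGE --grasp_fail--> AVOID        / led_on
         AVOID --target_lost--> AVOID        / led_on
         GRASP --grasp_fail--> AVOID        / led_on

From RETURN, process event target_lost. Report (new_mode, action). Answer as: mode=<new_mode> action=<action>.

current mode = RETURN; filter table to that mode:
  (RETURN, grasp_fail) → (RETURN, led_on)
  (RETURN, target_lost) → (AVOID, led_on)  ← event matches
  (RETURN, arrived) → (AVOID, drive_fwd)
  (RETURN, bump) → (GRASP, drive_stop)
event = target_lost selects (AVOID, led_on)

mode=AVOID action=led_on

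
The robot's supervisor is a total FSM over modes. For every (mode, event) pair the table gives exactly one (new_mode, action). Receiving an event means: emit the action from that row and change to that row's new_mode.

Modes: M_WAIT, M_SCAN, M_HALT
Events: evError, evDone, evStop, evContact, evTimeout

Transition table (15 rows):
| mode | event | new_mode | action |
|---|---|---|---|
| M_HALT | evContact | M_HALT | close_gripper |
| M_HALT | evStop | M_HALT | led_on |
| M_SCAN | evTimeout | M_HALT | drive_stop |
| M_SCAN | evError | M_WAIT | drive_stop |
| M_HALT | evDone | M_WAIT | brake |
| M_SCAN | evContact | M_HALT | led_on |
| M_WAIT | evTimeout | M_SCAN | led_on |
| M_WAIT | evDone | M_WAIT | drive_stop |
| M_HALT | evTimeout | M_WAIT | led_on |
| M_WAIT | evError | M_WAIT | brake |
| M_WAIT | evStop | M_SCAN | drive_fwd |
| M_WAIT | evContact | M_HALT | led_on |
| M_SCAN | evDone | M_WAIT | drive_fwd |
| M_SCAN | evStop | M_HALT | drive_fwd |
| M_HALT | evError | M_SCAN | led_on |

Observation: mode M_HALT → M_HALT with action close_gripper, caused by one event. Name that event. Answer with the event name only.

evContact

try evError: (M_HALT, evError) → (M_SCAN, led_on)
try evDone: (M_HALT, evDone) → (M_WAIT, brake)
try evStop: (M_HALT, evStop) → (M_HALT, led_on)
try evContact: (M_HALT, evContact) → (M_HALT, close_gripper)  ← matches
try evTimeout: (M_HALT, evTimeout) → (M_WAIT, led_on)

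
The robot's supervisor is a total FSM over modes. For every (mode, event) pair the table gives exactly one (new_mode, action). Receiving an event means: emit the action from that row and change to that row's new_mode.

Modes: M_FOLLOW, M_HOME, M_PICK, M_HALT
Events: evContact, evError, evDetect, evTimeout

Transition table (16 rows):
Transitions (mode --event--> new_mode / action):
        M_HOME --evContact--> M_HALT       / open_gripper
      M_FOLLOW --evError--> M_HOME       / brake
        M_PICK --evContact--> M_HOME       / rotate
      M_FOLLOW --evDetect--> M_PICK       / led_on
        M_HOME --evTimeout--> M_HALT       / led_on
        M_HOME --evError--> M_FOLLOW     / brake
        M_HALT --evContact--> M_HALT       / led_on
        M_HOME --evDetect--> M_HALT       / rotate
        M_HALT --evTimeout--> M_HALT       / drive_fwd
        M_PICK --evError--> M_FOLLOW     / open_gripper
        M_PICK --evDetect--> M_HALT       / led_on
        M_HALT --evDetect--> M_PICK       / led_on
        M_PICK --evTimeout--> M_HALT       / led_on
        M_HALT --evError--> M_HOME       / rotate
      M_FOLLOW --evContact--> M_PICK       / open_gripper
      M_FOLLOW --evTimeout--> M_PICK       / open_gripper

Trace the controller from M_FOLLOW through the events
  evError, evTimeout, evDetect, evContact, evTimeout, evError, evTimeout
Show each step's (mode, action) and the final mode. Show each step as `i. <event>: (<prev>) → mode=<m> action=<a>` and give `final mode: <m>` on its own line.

final mode: M_HALT

1. evError: (M_FOLLOW) → mode=M_HOME action=brake
2. evTimeout: (M_HOME) → mode=M_HALT action=led_on
3. evDetect: (M_HALT) → mode=M_PICK action=led_on
4. evContact: (M_PICK) → mode=M_HOME action=rotate
5. evTimeout: (M_HOME) → mode=M_HALT action=led_on
6. evError: (M_HALT) → mode=M_HOME action=rotate
7. evTimeout: (M_HOME) → mode=M_HALT action=led_on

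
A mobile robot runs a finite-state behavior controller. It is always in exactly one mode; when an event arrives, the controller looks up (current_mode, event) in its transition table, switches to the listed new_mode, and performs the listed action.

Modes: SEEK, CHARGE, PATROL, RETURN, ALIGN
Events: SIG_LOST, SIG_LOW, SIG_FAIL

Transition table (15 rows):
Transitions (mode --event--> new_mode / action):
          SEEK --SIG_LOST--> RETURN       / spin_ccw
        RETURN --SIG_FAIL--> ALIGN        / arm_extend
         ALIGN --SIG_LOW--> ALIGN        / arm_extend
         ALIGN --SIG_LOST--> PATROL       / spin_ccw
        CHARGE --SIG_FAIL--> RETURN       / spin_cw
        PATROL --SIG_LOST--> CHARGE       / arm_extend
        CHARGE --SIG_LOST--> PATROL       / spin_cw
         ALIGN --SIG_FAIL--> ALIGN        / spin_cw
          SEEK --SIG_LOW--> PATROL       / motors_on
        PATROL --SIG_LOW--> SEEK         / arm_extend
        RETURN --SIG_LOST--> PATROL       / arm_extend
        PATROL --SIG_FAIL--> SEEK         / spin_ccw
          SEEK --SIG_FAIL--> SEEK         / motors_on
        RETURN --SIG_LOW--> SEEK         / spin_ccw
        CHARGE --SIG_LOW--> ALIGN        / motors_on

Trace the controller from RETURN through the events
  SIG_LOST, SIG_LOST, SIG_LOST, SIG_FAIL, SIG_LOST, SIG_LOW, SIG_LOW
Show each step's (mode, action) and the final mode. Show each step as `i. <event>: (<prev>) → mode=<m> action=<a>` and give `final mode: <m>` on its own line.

final mode: PATROL

1. SIG_LOST: (RETURN) → mode=PATROL action=arm_extend
2. SIG_LOST: (PATROL) → mode=CHARGE action=arm_extend
3. SIG_LOST: (CHARGE) → mode=PATROL action=spin_cw
4. SIG_FAIL: (PATROL) → mode=SEEK action=spin_ccw
5. SIG_LOST: (SEEK) → mode=RETURN action=spin_ccw
6. SIG_LOW: (RETURN) → mode=SEEK action=spin_ccw
7. SIG_LOW: (SEEK) → mode=PATROL action=motors_on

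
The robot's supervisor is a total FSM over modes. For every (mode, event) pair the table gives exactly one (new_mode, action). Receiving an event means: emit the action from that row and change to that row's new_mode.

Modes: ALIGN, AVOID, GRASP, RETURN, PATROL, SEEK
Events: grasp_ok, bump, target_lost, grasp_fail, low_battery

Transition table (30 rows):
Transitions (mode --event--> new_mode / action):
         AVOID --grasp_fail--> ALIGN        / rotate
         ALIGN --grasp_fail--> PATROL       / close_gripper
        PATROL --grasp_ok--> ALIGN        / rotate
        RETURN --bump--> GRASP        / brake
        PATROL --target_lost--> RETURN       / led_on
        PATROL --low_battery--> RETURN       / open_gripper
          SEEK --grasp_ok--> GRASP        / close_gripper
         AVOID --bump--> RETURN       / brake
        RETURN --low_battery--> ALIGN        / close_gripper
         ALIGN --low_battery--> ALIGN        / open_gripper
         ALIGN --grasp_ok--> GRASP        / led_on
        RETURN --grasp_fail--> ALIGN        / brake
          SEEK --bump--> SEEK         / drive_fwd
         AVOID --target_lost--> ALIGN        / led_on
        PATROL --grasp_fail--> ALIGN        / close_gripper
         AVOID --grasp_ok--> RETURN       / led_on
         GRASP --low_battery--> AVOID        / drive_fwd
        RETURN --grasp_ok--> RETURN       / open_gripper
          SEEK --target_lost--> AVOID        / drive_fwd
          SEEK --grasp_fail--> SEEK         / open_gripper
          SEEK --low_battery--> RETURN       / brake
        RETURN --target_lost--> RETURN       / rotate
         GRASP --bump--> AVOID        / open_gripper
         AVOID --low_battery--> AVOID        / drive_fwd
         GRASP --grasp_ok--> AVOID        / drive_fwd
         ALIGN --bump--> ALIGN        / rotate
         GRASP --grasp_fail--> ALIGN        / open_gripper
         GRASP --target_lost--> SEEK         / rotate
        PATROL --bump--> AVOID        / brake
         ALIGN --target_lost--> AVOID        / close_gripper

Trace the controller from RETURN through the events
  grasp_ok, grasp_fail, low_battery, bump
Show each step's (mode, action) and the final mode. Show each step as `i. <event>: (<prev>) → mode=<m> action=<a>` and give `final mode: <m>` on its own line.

final mode: ALIGN

1. grasp_ok: (RETURN) → mode=RETURN action=open_gripper
2. grasp_fail: (RETURN) → mode=ALIGN action=brake
3. low_battery: (ALIGN) → mode=ALIGN action=open_gripper
4. bump: (ALIGN) → mode=ALIGN action=rotate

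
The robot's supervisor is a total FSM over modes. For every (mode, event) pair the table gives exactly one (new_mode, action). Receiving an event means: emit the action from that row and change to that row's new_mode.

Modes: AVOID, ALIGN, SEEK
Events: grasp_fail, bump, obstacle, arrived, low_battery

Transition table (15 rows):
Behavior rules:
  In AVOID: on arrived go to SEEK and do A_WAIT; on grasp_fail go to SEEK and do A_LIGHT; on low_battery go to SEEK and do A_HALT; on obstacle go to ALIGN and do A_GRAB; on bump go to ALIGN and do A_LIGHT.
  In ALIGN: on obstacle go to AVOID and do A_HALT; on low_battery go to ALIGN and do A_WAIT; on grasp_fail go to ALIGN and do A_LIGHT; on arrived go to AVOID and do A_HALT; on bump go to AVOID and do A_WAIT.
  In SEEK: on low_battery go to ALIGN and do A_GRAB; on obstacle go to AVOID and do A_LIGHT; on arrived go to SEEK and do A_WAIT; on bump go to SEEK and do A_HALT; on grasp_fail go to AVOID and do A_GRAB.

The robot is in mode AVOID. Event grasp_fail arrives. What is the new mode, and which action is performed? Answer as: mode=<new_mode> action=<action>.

mode=SEEK action=A_LIGHT

current mode = AVOID; filter table to that mode:
  (AVOID, arrived) → (SEEK, A_WAIT)
  (AVOID, grasp_fail) → (SEEK, A_LIGHT)  ← event matches
  (AVOID, low_battery) → (SEEK, A_HALT)
  (AVOID, obstacle) → (ALIGN, A_GRAB)
  (AVOID, bump) → (ALIGN, A_LIGHT)
event = grasp_fail selects (SEEK, A_LIGHT)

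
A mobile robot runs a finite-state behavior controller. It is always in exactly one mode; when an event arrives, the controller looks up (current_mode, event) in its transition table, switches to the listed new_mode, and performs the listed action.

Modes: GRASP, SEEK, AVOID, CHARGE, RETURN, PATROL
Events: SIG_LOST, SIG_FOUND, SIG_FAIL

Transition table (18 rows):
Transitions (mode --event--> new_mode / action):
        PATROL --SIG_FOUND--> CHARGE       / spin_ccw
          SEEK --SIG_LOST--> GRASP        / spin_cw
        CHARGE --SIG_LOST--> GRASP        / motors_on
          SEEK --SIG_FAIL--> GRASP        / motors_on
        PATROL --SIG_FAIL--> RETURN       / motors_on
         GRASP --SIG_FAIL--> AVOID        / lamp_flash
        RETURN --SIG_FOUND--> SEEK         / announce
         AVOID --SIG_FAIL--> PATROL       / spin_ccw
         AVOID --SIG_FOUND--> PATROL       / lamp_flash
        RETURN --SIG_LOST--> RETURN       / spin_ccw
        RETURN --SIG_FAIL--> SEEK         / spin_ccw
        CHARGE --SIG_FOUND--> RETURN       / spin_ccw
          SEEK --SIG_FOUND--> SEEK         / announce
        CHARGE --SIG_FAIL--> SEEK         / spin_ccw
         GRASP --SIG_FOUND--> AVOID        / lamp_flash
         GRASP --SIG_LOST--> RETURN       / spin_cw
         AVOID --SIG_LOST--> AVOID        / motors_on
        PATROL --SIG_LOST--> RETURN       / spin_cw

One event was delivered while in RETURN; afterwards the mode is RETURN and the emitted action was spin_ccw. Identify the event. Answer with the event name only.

SIG_LOST

try SIG_LOST: (RETURN, SIG_LOST) → (RETURN, spin_ccw)  ← matches
try SIG_FOUND: (RETURN, SIG_FOUND) → (SEEK, announce)
try SIG_FAIL: (RETURN, SIG_FAIL) → (SEEK, spin_ccw)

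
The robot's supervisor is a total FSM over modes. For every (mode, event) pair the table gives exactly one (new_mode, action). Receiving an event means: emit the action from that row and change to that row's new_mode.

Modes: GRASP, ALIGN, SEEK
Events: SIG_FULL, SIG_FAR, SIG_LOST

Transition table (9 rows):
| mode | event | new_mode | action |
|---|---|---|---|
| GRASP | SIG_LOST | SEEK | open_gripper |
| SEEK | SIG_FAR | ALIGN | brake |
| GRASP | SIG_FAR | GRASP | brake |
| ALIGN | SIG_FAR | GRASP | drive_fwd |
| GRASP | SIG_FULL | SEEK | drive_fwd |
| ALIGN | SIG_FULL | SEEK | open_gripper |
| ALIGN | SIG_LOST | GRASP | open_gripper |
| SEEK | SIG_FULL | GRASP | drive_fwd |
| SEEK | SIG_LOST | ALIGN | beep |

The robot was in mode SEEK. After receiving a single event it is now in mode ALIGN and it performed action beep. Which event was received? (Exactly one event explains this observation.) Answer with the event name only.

try SIG_FULL: (SEEK, SIG_FULL) → (GRASP, drive_fwd)
try SIG_FAR: (SEEK, SIG_FAR) → (ALIGN, brake)
try SIG_LOST: (SEEK, SIG_LOST) → (ALIGN, beep)  ← matches

SIG_LOST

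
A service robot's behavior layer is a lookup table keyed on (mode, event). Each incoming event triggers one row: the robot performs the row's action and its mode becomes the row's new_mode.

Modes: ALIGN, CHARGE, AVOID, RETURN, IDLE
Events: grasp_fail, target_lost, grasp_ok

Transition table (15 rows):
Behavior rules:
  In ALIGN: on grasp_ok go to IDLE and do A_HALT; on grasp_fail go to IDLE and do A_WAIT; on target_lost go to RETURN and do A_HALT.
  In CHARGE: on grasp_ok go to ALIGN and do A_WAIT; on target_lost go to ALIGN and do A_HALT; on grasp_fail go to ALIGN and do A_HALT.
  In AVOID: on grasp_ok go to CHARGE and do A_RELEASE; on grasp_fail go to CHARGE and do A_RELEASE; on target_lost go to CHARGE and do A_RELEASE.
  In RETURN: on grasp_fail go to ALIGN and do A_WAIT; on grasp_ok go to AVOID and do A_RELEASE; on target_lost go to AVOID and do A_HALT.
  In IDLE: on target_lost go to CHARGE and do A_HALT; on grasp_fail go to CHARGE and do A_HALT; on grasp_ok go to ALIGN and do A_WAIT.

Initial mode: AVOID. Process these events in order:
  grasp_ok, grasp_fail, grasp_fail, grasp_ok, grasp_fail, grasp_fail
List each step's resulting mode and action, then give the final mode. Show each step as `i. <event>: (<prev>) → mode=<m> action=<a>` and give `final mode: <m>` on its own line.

final mode: CHARGE

1. grasp_ok: (AVOID) → mode=CHARGE action=A_RELEASE
2. grasp_fail: (CHARGE) → mode=ALIGN action=A_HALT
3. grasp_fail: (ALIGN) → mode=IDLE action=A_WAIT
4. grasp_ok: (IDLE) → mode=ALIGN action=A_WAIT
5. grasp_fail: (ALIGN) → mode=IDLE action=A_WAIT
6. grasp_fail: (IDLE) → mode=CHARGE action=A_HALT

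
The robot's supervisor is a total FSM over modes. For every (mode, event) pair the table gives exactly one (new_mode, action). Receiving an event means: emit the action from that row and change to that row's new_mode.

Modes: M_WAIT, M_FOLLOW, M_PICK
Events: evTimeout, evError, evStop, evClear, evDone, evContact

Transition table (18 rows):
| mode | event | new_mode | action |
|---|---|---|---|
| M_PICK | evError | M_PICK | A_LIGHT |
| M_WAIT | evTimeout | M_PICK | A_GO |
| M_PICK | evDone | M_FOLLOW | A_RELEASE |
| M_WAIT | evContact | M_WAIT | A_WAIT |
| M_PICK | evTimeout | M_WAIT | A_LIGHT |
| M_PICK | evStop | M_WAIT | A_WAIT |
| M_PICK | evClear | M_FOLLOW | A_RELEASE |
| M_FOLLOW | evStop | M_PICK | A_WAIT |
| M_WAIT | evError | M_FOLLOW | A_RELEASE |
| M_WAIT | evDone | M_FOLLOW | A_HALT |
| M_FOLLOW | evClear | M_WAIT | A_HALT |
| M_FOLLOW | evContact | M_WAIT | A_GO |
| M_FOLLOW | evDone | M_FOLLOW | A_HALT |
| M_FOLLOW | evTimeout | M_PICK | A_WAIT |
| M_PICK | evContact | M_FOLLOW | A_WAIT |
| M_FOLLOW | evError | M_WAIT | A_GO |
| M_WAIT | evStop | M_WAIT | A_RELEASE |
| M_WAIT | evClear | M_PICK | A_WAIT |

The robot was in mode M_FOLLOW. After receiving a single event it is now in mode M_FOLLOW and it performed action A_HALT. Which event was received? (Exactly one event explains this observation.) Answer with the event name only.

try evTimeout: (M_FOLLOW, evTimeout) → (M_PICK, A_WAIT)
try evError: (M_FOLLOW, evError) → (M_WAIT, A_GO)
try evStop: (M_FOLLOW, evStop) → (M_PICK, A_WAIT)
try evClear: (M_FOLLOW, evClear) → (M_WAIT, A_HALT)
try evDone: (M_FOLLOW, evDone) → (M_FOLLOW, A_HALT)  ← matches
try evContact: (M_FOLLOW, evContact) → (M_WAIT, A_GO)

evDone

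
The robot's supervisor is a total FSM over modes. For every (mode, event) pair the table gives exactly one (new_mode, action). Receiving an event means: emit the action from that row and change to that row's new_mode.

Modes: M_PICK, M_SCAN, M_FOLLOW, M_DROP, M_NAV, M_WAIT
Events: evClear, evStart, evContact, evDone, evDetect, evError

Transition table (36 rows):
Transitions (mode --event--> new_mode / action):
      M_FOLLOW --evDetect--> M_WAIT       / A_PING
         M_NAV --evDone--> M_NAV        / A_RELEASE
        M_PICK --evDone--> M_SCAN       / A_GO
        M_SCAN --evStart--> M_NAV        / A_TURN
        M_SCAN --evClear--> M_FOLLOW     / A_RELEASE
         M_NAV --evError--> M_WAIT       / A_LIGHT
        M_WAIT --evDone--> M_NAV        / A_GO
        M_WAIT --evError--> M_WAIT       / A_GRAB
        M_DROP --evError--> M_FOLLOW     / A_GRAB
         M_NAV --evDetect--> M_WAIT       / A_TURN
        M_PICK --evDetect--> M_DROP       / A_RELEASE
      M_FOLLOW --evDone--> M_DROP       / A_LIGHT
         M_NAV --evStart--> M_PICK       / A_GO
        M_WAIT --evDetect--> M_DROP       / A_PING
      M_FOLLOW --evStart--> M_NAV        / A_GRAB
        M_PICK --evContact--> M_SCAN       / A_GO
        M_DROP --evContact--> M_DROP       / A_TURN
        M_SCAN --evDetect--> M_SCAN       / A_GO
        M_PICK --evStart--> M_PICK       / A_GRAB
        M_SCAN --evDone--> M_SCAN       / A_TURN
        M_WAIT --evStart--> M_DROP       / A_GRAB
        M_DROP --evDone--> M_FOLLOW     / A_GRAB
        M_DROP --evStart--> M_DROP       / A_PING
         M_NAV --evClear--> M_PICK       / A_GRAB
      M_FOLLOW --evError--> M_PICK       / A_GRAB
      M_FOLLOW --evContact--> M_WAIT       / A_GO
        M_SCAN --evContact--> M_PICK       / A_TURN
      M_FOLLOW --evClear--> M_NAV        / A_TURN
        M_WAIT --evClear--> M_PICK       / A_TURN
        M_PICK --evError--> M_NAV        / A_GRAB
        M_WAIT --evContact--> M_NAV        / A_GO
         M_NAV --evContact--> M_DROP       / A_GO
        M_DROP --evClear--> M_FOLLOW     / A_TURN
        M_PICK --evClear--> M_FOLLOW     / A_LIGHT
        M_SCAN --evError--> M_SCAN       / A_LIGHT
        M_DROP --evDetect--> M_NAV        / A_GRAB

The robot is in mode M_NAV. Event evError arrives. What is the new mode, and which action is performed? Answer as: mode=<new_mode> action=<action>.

current mode = M_NAV; filter table to that mode:
  (M_NAV, evDone) → (M_NAV, A_RELEASE)
  (M_NAV, evError) → (M_WAIT, A_LIGHT)  ← event matches
  (M_NAV, evDetect) → (M_WAIT, A_TURN)
  (M_NAV, evStart) → (M_PICK, A_GO)
  (M_NAV, evClear) → (M_PICK, A_GRAB)
  (M_NAV, evContact) → (M_DROP, A_GO)
event = evError selects (M_WAIT, A_LIGHT)

mode=M_WAIT action=A_LIGHT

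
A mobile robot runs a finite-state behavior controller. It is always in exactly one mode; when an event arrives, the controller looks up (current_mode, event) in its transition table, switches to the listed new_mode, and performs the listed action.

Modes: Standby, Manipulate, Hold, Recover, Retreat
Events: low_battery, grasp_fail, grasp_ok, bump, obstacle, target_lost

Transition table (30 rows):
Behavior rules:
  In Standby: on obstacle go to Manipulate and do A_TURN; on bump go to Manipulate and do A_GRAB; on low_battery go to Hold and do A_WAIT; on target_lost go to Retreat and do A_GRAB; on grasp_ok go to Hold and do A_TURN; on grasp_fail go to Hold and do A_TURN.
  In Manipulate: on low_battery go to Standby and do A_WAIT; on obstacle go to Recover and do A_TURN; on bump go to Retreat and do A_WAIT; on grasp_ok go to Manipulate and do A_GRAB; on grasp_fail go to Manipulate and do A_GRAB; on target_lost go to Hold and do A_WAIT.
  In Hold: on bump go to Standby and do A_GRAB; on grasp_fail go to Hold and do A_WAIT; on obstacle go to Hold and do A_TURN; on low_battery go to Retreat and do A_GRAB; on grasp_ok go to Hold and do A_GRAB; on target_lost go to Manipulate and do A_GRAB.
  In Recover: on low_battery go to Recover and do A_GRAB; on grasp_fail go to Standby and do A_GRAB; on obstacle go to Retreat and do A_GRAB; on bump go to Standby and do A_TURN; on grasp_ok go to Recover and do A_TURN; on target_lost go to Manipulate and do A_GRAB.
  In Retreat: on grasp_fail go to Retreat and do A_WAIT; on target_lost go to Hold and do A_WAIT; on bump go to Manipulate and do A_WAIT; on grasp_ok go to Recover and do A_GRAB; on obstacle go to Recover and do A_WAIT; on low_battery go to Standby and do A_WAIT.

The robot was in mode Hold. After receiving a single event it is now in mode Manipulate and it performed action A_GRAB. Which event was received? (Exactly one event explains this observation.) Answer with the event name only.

try low_battery: (Hold, low_battery) → (Retreat, A_GRAB)
try grasp_fail: (Hold, grasp_fail) → (Hold, A_WAIT)
try grasp_ok: (Hold, grasp_ok) → (Hold, A_GRAB)
try bump: (Hold, bump) → (Standby, A_GRAB)
try obstacle: (Hold, obstacle) → (Hold, A_TURN)
try target_lost: (Hold, target_lost) → (Manipulate, A_GRAB)  ← matches

target_lost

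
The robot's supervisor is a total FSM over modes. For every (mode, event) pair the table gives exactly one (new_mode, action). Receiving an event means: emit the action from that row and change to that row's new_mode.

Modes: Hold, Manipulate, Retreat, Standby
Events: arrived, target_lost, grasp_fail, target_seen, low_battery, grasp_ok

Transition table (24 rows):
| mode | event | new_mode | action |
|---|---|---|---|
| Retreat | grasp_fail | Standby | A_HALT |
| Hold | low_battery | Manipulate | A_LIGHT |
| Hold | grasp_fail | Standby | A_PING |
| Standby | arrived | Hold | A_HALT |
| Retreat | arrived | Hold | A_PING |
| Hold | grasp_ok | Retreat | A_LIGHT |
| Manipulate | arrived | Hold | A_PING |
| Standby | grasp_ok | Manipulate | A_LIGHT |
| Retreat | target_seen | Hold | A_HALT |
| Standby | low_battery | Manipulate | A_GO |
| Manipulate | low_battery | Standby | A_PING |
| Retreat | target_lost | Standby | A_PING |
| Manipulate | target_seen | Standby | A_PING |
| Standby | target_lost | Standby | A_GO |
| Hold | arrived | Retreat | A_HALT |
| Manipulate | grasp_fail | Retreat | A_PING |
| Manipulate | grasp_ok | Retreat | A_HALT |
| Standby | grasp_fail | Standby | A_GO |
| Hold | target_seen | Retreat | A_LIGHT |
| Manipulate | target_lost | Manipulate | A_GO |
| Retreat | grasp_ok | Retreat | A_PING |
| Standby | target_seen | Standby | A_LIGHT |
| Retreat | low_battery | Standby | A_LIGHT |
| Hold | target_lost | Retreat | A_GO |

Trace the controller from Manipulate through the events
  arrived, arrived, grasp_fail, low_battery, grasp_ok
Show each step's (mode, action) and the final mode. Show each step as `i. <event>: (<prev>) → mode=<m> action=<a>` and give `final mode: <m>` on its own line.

final mode: Retreat

1. arrived: (Manipulate) → mode=Hold action=A_PING
2. arrived: (Hold) → mode=Retreat action=A_HALT
3. grasp_fail: (Retreat) → mode=Standby action=A_HALT
4. low_battery: (Standby) → mode=Manipulate action=A_GO
5. grasp_ok: (Manipulate) → mode=Retreat action=A_HALT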